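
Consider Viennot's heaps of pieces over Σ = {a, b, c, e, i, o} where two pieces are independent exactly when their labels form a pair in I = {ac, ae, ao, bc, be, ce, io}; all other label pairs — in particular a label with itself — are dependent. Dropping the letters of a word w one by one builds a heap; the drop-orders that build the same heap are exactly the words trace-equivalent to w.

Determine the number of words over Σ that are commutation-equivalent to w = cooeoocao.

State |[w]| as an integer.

piece 0:c — minimal
piece 1:o rests on {0:c}
piece 2:o rests on {1:o}
piece 3:e rests on {2:o}
piece 4:o rests on {3:e}
piece 5:o rests on {4:o}
piece 6:c rests on {5:o}
piece 7:a — minimal
piece 8:o rests on {6:c}
minimal pieces: {0:c, 7:a}
ways to finish when only these pieces remain (= sum over removing one remaining piece with nothing left below it):
  1 left: {7}→1  {8}→1
  2 left: {6,8}→1  {7,8}→2
  3 left: {5,6,8}→1  {6,7,8}→3
  4 left: {4,5,6,8}→1  {5,6,7,8}→4
  5 left: {3,4,5,6,8}→1  {4,5,6,7,8}→5
  6 left: {2,3,4,5,6,8}→1  {3,4,5,6,7,8}→6
  7 left: {1,2,3,4,5,6,8}→1  {2,3,4,5,6,7,8}→7
  placing 0:c first → 8 extensions
  placing 7:a first → 1 extensions
total linear extensions = 9

9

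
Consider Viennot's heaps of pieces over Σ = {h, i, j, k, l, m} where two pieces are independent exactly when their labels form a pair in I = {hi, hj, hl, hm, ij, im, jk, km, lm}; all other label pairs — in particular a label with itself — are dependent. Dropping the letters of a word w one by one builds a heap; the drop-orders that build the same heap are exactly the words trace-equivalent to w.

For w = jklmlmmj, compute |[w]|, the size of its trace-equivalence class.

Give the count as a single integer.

0(j) covers ∅
1(k) covers ∅
2(l) covers 0:j, 1:k
3(m) covers 0:j
4(l) covers 2:l
5(m) covers 3:m
6(m) covers 5:m
7(j) covers 4:l, 6:m
floor of heap: 0:j, 1:k
completions by unplaced set U, small U first (add the entries for U minus each lowest piece of U):
  |U|=1: {7}:1
  |U|=2: {4,7}:1  {6,7}:1
  |U|=3: {2,4,7}:1  {4,6,7}:2  {5,6,7}:1
  |U|=4: {1,2,4,7}:1  {2,4,6,7}:3  {3,5,6,7}:1  {4,5,6,7}:3
  |U|=5: {1,2,4,6,7}:4  {2,4,5,6,7}:6  {3,4,5,6,7}:4
  |U|=6: {1,2,4,5,6,7}:10  {2,3,4,5,6,7}:10
  start at 0(j): 20
  start at 1(k): 10
sum over floor = 30

30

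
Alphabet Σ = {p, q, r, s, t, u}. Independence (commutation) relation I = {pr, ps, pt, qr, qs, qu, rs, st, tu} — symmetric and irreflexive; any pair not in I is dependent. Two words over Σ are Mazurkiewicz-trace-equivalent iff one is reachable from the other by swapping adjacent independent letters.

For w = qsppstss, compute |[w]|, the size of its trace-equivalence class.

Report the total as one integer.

drop 0:q onto floor
drop 1:s onto floor
drop 2:p onto {0:q}
drop 3:p onto {2:p}
drop 4:s onto {1:s}
drop 5:t onto {0:q}
drop 6:s onto {4:s}
drop 7:s onto {6:s}
ground layer = {0:q, 1:s}
drop-orders for the pieces not yet dropped (sum over which currently-grounded one goes next):
  1 to go: {3} 1  {5} 1  {7} 1
  2 to go: {2,3} 1  {3,5} 2  {3,7} 2  {5,7} 2  {6,7} 1
  3 to go: {2,3,5} 3  {2,3,7} 3  {3,5,7} 6  {3,6,7} 3  {4,6,7} 1  {5,6,7} 3
  4 to go: {0,2,3,5} 3  {1,4,6,7} 1  {2,3,5,7} 12  {2,3,6,7} 6  {3,4,6,7} 4  {3,5,6,7} 12  {4,5,6,7} 4
  5 to go: {0,2,3,5,7} 15  {1,3,4,6,7} 5  {1,4,5,6,7} 5  {2,3,4,6,7} 10  {2,3,5,6,7} 30  {3,4,5,6,7} 20
  6 to go: {0,2,3,5,6,7} 45  {1,2,3,4,6,7} 15  {1,3,4,5,6,7} 30  {2,3,4,5,6,7} 60
  if 0:q drops first: 105 orders
  if 1:s drops first: 105 orders
heap linearizations: 210

210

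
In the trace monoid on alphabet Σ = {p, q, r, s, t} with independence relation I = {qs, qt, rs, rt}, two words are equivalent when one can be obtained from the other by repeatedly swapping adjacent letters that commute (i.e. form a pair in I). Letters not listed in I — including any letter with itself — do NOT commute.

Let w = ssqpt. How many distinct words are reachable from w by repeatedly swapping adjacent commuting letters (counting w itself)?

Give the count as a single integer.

3

drop 0:s onto floor
drop 1:s onto {0:s}
drop 2:q onto floor
drop 3:p onto {1:s, 2:q}
drop 4:t onto {3:p}
ground layer = {0:s, 2:q}
drop-orders for the pieces not yet dropped (sum over which currently-grounded one goes next):
  1 to go: {4} 1
  2 to go: {3,4} 1
  3 to go: {1,3,4} 1  {2,3,4} 1
  if 0:s drops first: 2 orders
  if 2:q drops first: 1 orders
heap linearizations: 3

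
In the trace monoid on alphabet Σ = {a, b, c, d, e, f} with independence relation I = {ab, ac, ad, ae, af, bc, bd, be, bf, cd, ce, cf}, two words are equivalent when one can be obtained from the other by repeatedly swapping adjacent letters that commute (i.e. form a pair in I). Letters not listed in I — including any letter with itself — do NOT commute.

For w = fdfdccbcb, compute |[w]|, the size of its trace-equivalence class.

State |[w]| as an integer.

drop 0:f onto floor
drop 1:d onto {0:f}
drop 2:f onto {1:d}
drop 3:d onto {2:f}
drop 4:c onto floor
drop 5:c onto {4:c}
drop 6:b onto floor
drop 7:c onto {5:c}
drop 8:b onto {6:b}
ground layer = {0:f, 4:c, 6:b}
drop-orders for the pieces not yet dropped (sum over which currently-grounded one goes next):
  1 to go: {3} 1  {7} 1  {8} 1
  2 to go: {2,3} 1  {3,7} 2  {3,8} 2  {5,7} 1  {6,8} 1  {7,8} 2
  3 to go: {1,2,3} 1  {2,3,7} 3  {2,3,8} 3  {3,5,7} 3  {3,6,8} 3  {3,7,8} 6  {4,5,7} 1  {5,7,8} 3  {6,7,8} 3
  4 to go: {0,1,2,3} 1  {1,2,3,7} 4  {1,2,3,8} 4  {2,3,5,7} 6  {2,3,6,8} 6  {2,3,7,8} 12  {3,4,5,7} 4  {3,5,7,8} 12  {3,6,7,8} 12  {4,5,7,8} 4  {5,6,7,8} 6
  5 to go: {0,1,2,3,7} 5  {0,1,2,3,8} 5  {1,2,3,5,7} 10  {1,2,3,6,8} 10  {1,2,3,7,8} 20  {2,3,4,5,7} 10  {2,3,5,7,8} 30  {2,3,6,7,8} 30  {3,4,5,7,8} 20  {3,5,6,7,8} 30  {4,5,6,7,8} 10
  6 to go: {0,1,2,3,5,7} 15  {0,1,2,3,6,8} 15  {0,1,2,3,7,8} 30  {1,2,3,4,5,7} 20  {1,2,3,5,7,8} 60  {1,2,3,6,7,8} 60  {2,3,4,5,7,8} 60  {2,3,5,6,7,8} 90  {3,4,5,6,7,8} 60
  7 to go: {0,1,2,3,4,5,7} 35  {0,1,2,3,5,7,8} 105  {0,1,2,3,6,7,8} 105  {1,2,3,4,5,7,8} 140  {1,2,3,5,6,7,8} 210  {2,3,4,5,6,7,8} 210
  if 0:f drops first: 560 orders
  if 4:c drops first: 420 orders
  if 6:b drops first: 280 orders
heap linearizations: 1260

1260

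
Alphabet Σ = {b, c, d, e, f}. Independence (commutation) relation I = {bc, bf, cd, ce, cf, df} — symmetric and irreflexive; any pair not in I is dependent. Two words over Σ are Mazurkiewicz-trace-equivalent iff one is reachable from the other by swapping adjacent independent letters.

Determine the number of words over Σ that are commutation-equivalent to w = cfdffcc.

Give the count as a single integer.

piece 0:c — minimal
piece 1:f — minimal
piece 2:d — minimal
piece 3:f rests on {1:f}
piece 4:f rests on {3:f}
piece 5:c rests on {0:c}
piece 6:c rests on {5:c}
minimal pieces: {0:c, 1:f, 2:d}
ways to finish when only these pieces remain (= sum over removing one remaining piece with nothing left below it):
  1 left: {2}→1  {4}→1  {6}→1
  2 left: {2,4}→2  {2,6}→2  {3,4}→1  {4,6}→2  {5,6}→1
  3 left: {0,5,6}→1  {1,3,4}→1  {2,3,4}→3  {2,4,6}→6  {2,5,6}→3  {3,4,6}→3  {4,5,6}→3
  4 left: {0,2,5,6}→4  {0,4,5,6}→4  {1,2,3,4}→4  {1,3,4,6}→4  {2,3,4,6}→12  {2,4,5,6}→12  {3,4,5,6}→6
  5 left: {0,2,4,5,6}→20  {0,3,4,5,6}→10  {1,2,3,4,6}→20  {1,3,4,5,6}→10  {2,3,4,5,6}→30
  placing 0:c first → 60 extensions
  placing 1:f first → 60 extensions
  placing 2:d first → 20 extensions
total linear extensions = 140

140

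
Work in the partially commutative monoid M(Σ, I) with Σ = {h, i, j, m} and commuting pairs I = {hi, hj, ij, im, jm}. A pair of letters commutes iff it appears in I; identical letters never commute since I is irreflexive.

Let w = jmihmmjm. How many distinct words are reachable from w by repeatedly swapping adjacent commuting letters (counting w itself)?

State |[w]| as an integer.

168

#0=j has no predecessor
#1=m has no predecessor
#2=i has no predecessor
#3=h depends on [1:m]
#4=m depends on [3:h]
#5=m depends on [4:m]
#6=j depends on [0:j]
#7=m depends on [5:m]
sources: [0:j, 1:m, 2:i]
N(rest) = Σ N(rest − s) over sources s of rest; N(one piece) = 1:
  size 1 → [2]=1  [6]=1  [7]=1
  size 2 → [0,6]=1  [2,6]=2  [2,7]=2  [5,7]=1  [6,7]=2
  size 3 → [0,2,6]=3  [0,6,7]=3  [2,5,7]=3  [2,6,7]=6  [4,5,7]=1  [5,6,7]=3
  size 4 → [0,2,6,7]=12  [0,5,6,7]=6  [2,4,5,7]=4  [2,5,6,7]=12  [3,4,5,7]=1  [4,5,6,7]=4
  size 5 → [0,2,5,6,7]=30  [0,4,5,6,7]=10  [1,3,4,5,7]=1  [2,3,4,5,7]=5  [2,4,5,6,7]=20  [3,4,5,6,7]=5
  size 6 → [0,2,4,5,6,7]=60  [0,3,4,5,6,7]=15  [1,2,3,4,5,7]=6  [1,3,4,5,6,7]=6  [2,3,4,5,6,7]=30
  first=0(j) contributes 42
  first=1(m) contributes 105
  first=2(i) contributes 21
|[w]| = 168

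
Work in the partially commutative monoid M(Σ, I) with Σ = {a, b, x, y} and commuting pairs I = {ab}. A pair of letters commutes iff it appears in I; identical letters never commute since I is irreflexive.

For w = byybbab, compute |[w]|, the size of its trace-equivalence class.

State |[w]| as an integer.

0(b) covers ∅
1(y) covers 0:b
2(y) covers 1:y
3(b) covers 2:y
4(b) covers 3:b
5(a) covers 2:y
6(b) covers 4:b
floor of heap: 0:b
completions by unplaced set U, small U first (add the entries for U minus each lowest piece of U):
  |U|=1: {5}:1  {6}:1
  |U|=2: {4,6}:1  {5,6}:2
  |U|=3: {3,4,6}:1  {4,5,6}:3
  |U|=4: {3,4,5,6}:4
  |U|=5: {2,3,4,5,6}:4
  start at 0(b): 4

4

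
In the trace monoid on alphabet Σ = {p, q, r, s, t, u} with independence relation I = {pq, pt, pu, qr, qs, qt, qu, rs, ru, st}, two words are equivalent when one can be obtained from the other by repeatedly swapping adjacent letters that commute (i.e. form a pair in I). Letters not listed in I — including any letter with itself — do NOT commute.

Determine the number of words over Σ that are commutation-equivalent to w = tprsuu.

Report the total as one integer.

11

drop 0:t onto floor
drop 1:p onto floor
drop 2:r onto {0:t, 1:p}
drop 3:s onto {1:p}
drop 4:u onto {0:t, 3:s}
drop 5:u onto {4:u}
ground layer = {0:t, 1:p}
drop-orders for the pieces not yet dropped (sum over which currently-grounded one goes next):
  1 to go: {2} 1  {5} 1
  2 to go: {2,5} 2  {4,5} 1
  3 to go: {2,4,5} 3  {3,4,5} 1
  4 to go: {0,2,4,5} 3  {2,3,4,5} 4
  if 0:t drops first: 4 orders
  if 1:p drops first: 7 orders
heap linearizations: 11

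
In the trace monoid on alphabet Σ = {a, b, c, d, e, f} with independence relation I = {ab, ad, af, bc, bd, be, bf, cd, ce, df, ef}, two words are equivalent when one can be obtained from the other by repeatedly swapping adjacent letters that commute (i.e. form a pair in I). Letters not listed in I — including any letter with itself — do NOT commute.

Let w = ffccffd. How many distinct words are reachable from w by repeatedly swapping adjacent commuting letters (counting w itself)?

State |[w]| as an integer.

7

0(f) covers ∅
1(f) covers 0:f
2(c) covers 1:f
3(c) covers 2:c
4(f) covers 3:c
5(f) covers 4:f
6(d) covers ∅
floor of heap: 0:f, 6:d
completions by unplaced set U, small U first (add the entries for U minus each lowest piece of U):
  |U|=1: {5}:1  {6}:1
  |U|=2: {4,5}:1  {5,6}:2
  |U|=3: {3,4,5}:1  {4,5,6}:3
  |U|=4: {2,3,4,5}:1  {3,4,5,6}:4
  |U|=5: {1,2,3,4,5}:1  {2,3,4,5,6}:5
  start at 0(f): 6
  start at 6(d): 1
sum over floor = 7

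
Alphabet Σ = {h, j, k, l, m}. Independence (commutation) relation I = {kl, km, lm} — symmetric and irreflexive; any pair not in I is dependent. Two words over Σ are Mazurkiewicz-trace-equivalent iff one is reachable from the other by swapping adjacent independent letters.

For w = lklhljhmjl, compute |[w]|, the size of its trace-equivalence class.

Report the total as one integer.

0(l) covers ∅
1(k) covers ∅
2(l) covers 0:l
3(h) covers 1:k, 2:l
4(l) covers 3:h
5(j) covers 4:l
6(h) covers 5:j
7(m) covers 6:h
8(j) covers 7:m
9(l) covers 8:j
floor of heap: 0:l, 1:k
completions by unplaced set U, small U first (add the entries for U minus each lowest piece of U):
  |U|=1: {9}:1
  |U|=2: {8,9}:1
  |U|=3: {7,8,9}:1
  |U|=4: {6,7,8,9}:1
  |U|=5: {5,6,7,8,9}:1
  |U|=6: {4,5,6,7,8,9}:1
  |U|=7: {3,4,5,6,7,8,9}:1
  |U|=8: {1,3,4,5,6,7,8,9}:1  {2,3,4,5,6,7,8,9}:1
  start at 0(l): 2
  start at 1(k): 1
sum over floor = 3

3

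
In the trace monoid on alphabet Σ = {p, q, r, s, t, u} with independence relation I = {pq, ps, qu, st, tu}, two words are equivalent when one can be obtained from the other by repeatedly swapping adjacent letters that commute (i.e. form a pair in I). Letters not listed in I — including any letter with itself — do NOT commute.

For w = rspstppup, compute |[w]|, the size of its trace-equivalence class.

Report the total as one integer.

15

0(r) covers ∅
1(s) covers 0:r
2(p) covers 0:r
3(s) covers 1:s
4(t) covers 2:p
5(p) covers 4:t
6(p) covers 5:p
7(u) covers 3:s, 6:p
8(p) covers 7:u
floor of heap: 0:r
completions by unplaced set U, small U first (add the entries for U minus each lowest piece of U):
  |U|=1: {8}:1
  |U|=2: {7,8}:1
  |U|=3: {3,7,8}:1  {6,7,8}:1
  |U|=4: {1,3,7,8}:1  {3,6,7,8}:2  {5,6,7,8}:1
  |U|=5: {1,3,6,7,8}:3  {3,5,6,7,8}:3  {4,5,6,7,8}:1
  |U|=6: {1,3,5,6,7,8}:6  {2,4,5,6,7,8}:1  {3,4,5,6,7,8}:4
  |U|=7: {1,3,4,5,6,7,8}:10  {2,3,4,5,6,7,8}:5
  start at 0(r): 15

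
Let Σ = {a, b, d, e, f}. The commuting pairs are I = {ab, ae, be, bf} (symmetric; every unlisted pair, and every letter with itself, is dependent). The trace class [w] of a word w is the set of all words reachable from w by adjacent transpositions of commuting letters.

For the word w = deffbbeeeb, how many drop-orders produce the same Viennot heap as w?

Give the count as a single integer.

84

drop 0:d onto floor
drop 1:e onto {0:d}
drop 2:f onto {1:e}
drop 3:f onto {2:f}
drop 4:b onto {0:d}
drop 5:b onto {4:b}
drop 6:e onto {3:f}
drop 7:e onto {6:e}
drop 8:e onto {7:e}
drop 9:b onto {5:b}
ground layer = {0:d}
drop-orders for the pieces not yet dropped (sum over which currently-grounded one goes next):
  1 to go: {8} 1  {9} 1
  2 to go: {5,9} 1  {7,8} 1  {8,9} 2
  3 to go: {4,5,9} 1  {5,8,9} 3  {6,7,8} 1  {7,8,9} 3
  4 to go: {3,6,7,8} 1  {4,5,8,9} 4  {5,7,8,9} 6  {6,7,8,9} 4
  5 to go: {2,3,6,7,8} 1  {3,6,7,8,9} 5  {4,5,7,8,9} 10  {5,6,7,8,9} 10
  6 to go: {1,2,3,6,7,8} 1  {2,3,6,7,8,9} 6  {3,5,6,7,8,9} 15  {4,5,6,7,8,9} 20
  7 to go: {1,2,3,6,7,8,9} 7  {2,3,5,6,7,8,9} 21  {3,4,5,6,7,8,9} 35
  8 to go: {1,2,3,5,6,7,8,9} 28  {2,3,4,5,6,7,8,9} 56
  if 0:d drops first: 84 orders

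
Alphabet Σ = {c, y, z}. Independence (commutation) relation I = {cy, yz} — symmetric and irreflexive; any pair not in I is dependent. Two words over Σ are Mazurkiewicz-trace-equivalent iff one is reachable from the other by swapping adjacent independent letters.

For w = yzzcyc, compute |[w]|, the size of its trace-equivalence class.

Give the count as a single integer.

#0=y has no predecessor
#1=z has no predecessor
#2=z depends on [1:z]
#3=c depends on [2:z]
#4=y depends on [0:y]
#5=c depends on [3:c]
sources: [0:y, 1:z]
N(rest) = Σ N(rest − s) over sources s of rest; N(one piece) = 1:
  size 1 → [4]=1  [5]=1
  size 2 → [0,4]=1  [3,5]=1  [4,5]=2
  size 3 → [0,4,5]=3  [2,3,5]=1  [3,4,5]=3
  size 4 → [0,3,4,5]=6  [1,2,3,5]=1  [2,3,4,5]=4
  first=0(y) contributes 5
  first=1(z) contributes 10
|[w]| = 15

15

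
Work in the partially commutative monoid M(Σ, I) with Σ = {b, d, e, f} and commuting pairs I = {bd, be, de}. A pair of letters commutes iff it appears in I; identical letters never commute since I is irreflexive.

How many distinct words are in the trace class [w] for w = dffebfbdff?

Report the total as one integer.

4

0(d) covers ∅
1(f) covers 0:d
2(f) covers 1:f
3(e) covers 2:f
4(b) covers 2:f
5(f) covers 3:e, 4:b
6(b) covers 5:f
7(d) covers 5:f
8(f) covers 6:b, 7:d
9(f) covers 8:f
floor of heap: 0:d
completions by unplaced set U, small U first (add the entries for U minus each lowest piece of U):
  |U|=1: {9}:1
  |U|=2: {8,9}:1
  |U|=3: {6,8,9}:1  {7,8,9}:1
  |U|=4: {6,7,8,9}:2
  |U|=5: {5,6,7,8,9}:2
  |U|=6: {3,5,6,7,8,9}:2  {4,5,6,7,8,9}:2
  |U|=7: {3,4,5,6,7,8,9}:4
  |U|=8: {2,3,4,5,6,7,8,9}:4
  start at 0(d): 4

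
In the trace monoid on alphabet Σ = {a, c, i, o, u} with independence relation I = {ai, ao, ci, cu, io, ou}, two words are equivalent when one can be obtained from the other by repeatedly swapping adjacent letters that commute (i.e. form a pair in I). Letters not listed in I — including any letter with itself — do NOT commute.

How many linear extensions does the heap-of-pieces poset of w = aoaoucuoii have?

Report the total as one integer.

#0=a has no predecessor
#1=o has no predecessor
#2=a depends on [0:a]
#3=o depends on [1:o]
#4=u depends on [2:a]
#5=c depends on [2:a, 3:o]
#6=u depends on [4:u]
#7=o depends on [5:c]
#8=i depends on [6:u]
#9=i depends on [8:i]
sources: [0:a, 1:o]
N(rest) = Σ N(rest − s) over sources s of rest; N(one piece) = 1:
  size 1 → [7]=1  [9]=1
  size 2 → [5,7]=1  [7,9]=2  [8,9]=1
  size 3 → [3,5,7]=1  [5,7,9]=3  [6,8,9]=1  [7,8,9]=3
  size 4 → [1,3,5,7]=1  [3,5,7,9]=4  [4,6,8,9]=1  [5,7,8,9]=6  [6,7,8,9]=4
  size 5 → [1,3,5,7,9]=5  [3,5,7,8,9]=10  [4,6,7,8,9]=5  [5,6,7,8,9]=10
  size 6 → [1,3,5,7,8,9]=15  [3,5,6,7,8,9]=20  [4,5,6,7,8,9]=15
  size 7 → [1,3,5,6,7,8,9]=35  [2,4,5,6,7,8,9]=15  [3,4,5,6,7,8,9]=35
  size 8 → [0,2,4,5,6,7,8,9]=15  [1,3,4,5,6,7,8,9]=70  [2,3,4,5,6,7,8,9]=50
  first=0(a) contributes 120
  first=1(o) contributes 65
|[w]| = 185

185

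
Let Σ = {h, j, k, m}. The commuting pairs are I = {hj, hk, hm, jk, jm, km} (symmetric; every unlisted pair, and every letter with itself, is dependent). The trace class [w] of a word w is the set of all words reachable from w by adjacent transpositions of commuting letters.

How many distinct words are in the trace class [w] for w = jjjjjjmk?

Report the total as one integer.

0(j) covers ∅
1(j) covers 0:j
2(j) covers 1:j
3(j) covers 2:j
4(j) covers 3:j
5(j) covers 4:j
6(m) covers ∅
7(k) covers ∅
floor of heap: 0:j, 6:m, 7:k
completions by unplaced set U, small U first (add the entries for U minus each lowest piece of U):
  |U|=1: {5}:1  {6}:1  {7}:1
  |U|=2: {4,5}:1  {5,6}:2  {5,7}:2  {6,7}:2
  |U|=3: {3,4,5}:1  {4,5,6}:3  {4,5,7}:3  {5,6,7}:6
  |U|=4: {2,3,4,5}:1  {3,4,5,6}:4  {3,4,5,7}:4  {4,5,6,7}:12
  |U|=5: {1,2,3,4,5}:1  {2,3,4,5,6}:5  {2,3,4,5,7}:5  {3,4,5,6,7}:20
  |U|=6: {0,1,2,3,4,5}:1  {1,2,3,4,5,6}:6  {1,2,3,4,5,7}:6  {2,3,4,5,6,7}:30
  start at 0(j): 42
  start at 6(m): 7
  start at 7(k): 7
sum over floor = 56

56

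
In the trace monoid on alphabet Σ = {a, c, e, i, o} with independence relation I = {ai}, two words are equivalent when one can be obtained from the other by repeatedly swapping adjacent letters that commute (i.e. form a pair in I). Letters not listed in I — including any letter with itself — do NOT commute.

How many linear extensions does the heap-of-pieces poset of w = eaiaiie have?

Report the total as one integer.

10

drop 0:e onto floor
drop 1:a onto {0:e}
drop 2:i onto {0:e}
drop 3:a onto {1:a}
drop 4:i onto {2:i}
drop 5:i onto {4:i}
drop 6:e onto {3:a, 5:i}
ground layer = {0:e}
drop-orders for the pieces not yet dropped (sum over which currently-grounded one goes next):
  1 to go: {6} 1
  2 to go: {3,6} 1  {5,6} 1
  3 to go: {1,3,6} 1  {3,5,6} 2  {4,5,6} 1
  4 to go: {1,3,5,6} 3  {2,4,5,6} 1  {3,4,5,6} 3
  5 to go: {1,3,4,5,6} 6  {2,3,4,5,6} 4
  if 0:e drops first: 10 orders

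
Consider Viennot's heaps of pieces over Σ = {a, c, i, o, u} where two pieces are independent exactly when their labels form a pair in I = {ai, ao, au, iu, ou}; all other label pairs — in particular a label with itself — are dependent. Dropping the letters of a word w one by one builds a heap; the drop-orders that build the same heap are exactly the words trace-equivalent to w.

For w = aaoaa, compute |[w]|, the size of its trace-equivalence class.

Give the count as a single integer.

5

0(a) covers ∅
1(a) covers 0:a
2(o) covers ∅
3(a) covers 1:a
4(a) covers 3:a
floor of heap: 0:a, 2:o
completions by unplaced set U, small U first (add the entries for U minus each lowest piece of U):
  |U|=1: {2}:1  {4}:1
  |U|=2: {2,4}:2  {3,4}:1
  |U|=3: {1,3,4}:1  {2,3,4}:3
  start at 0(a): 4
  start at 2(o): 1
sum over floor = 5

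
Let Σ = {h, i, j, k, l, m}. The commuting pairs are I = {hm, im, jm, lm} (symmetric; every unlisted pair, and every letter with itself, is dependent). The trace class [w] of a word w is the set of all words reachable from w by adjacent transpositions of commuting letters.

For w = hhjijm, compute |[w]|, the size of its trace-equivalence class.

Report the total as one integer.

0(h) covers ∅
1(h) covers 0:h
2(j) covers 1:h
3(i) covers 2:j
4(j) covers 3:i
5(m) covers ∅
floor of heap: 0:h, 5:m
completions by unplaced set U, small U first (add the entries for U minus each lowest piece of U):
  |U|=1: {4}:1  {5}:1
  |U|=2: {3,4}:1  {4,5}:2
  |U|=3: {2,3,4}:1  {3,4,5}:3
  |U|=4: {1,2,3,4}:1  {2,3,4,5}:4
  start at 0(h): 5
  start at 5(m): 1
sum over floor = 6

6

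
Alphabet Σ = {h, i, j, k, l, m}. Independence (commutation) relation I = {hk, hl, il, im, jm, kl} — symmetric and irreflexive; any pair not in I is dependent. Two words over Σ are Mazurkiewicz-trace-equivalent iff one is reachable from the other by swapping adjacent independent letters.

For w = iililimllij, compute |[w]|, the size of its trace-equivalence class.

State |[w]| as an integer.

piece 0:i — minimal
piece 1:i rests on {0:i}
piece 2:l — minimal
piece 3:i rests on {1:i}
piece 4:l rests on {2:l}
piece 5:i rests on {3:i}
piece 6:m rests on {4:l}
piece 7:l rests on {6:m}
piece 8:l rests on {7:l}
piece 9:i rests on {5:i}
piece 10:j rests on {8:l, 9:i}
minimal pieces: {0:i, 2:l}
ways to finish when only these pieces remain (= sum over removing one remaining piece with nothing left below it):
  1 left: {10}→1
  2 left: {8,10}→1  {9,10}→1
  3 left: {5,9,10}→1  {7,8,10}→1  {8,9,10}→2
  4 left: {3,5,9,10}→1  {5,8,9,10}→3  {6,7,8,10}→1  {7,8,9,10}→3
  5 left: {1,3,5,9,10}→1  {3,5,8,9,10}→4  {4,6,7,8,10}→1  {5,7,8,9,10}→6  {6,7,8,9,10}→4
  6 left: {0,1,3,5,9,10}→1  {1,3,5,8,9,10}→5  {2,4,6,7,8,10}→1  {3,5,7,8,9,10}→10  {4,6,7,8,9,10}→5  {5,6,7,8,9,10}→10
  7 left: {0,1,3,5,8,9,10}→6  {1,3,5,7,8,9,10}→15  {2,4,6,7,8,9,10}→6  {3,5,6,7,8,9,10}→20  {4,5,6,7,8,9,10}→15
  8 left: {0,1,3,5,7,8,9,10}→21  {1,3,5,6,7,8,9,10}→35  {2,4,5,6,7,8,9,10}→21  {3,4,5,6,7,8,9,10}→35
  9 left: {0,1,3,5,6,7,8,9,10}→56  {1,3,4,5,6,7,8,9,10}→70  {2,3,4,5,6,7,8,9,10}→56
  placing 0:i first → 126 extensions
  placing 2:l first → 126 extensions
total linear extensions = 252

252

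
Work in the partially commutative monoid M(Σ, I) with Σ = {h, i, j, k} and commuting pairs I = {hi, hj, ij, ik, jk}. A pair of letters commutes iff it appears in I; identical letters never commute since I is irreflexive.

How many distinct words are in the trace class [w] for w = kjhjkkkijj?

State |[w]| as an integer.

#0=k has no predecessor
#1=j has no predecessor
#2=h depends on [0:k]
#3=j depends on [1:j]
#4=k depends on [2:h]
#5=k depends on [4:k]
#6=k depends on [5:k]
#7=i has no predecessor
#8=j depends on [3:j]
#9=j depends on [8:j]
sources: [0:k, 1:j, 7:i]
N(rest) = Σ N(rest − s) over sources s of rest; N(one piece) = 1:
  size 1 → [6]=1  [7]=1  [9]=1
  size 2 → [5,6]=1  [6,7]=2  [6,9]=2  [7,9]=2  [8,9]=1
  size 3 → [3,8,9]=1  [4,5,6]=1  [5,6,7]=3  [5,6,9]=3  [6,7,9]=6  [6,8,9]=3  [7,8,9]=3
  size 4 → [1,3,8,9]=1  [2,4,5,6]=1  [3,6,8,9]=4  [3,7,8,9]=4  [4,5,6,7]=4  [4,5,6,9]=4  [5,6,7,9]=12  [5,6,8,9]=6  [6,7,8,9]=12
  size 5 → [0,2,4,5,6]=1  [1,3,6,8,9]=5  [1,3,7,8,9]=5  [2,4,5,6,7]=5  [2,4,5,6,9]=5  [3,5,6,8,9]=10  [3,6,7,8,9]=20  [4,5,6,7,9]=20  [4,5,6,8,9]=10  [5,6,7,8,9]=30
  size 6 → [0,2,4,5,6,7]=6  [0,2,4,5,6,9]=6  [1,3,5,6,8,9]=15  [1,3,6,7,8,9]=30  [2,4,5,6,7,9]=30  [2,4,5,6,8,9]=15  [3,4,5,6,8,9]=20  [3,5,6,7,8,9]=60  [4,5,6,7,8,9]=60
  size 7 → [0,2,4,5,6,7,9]=42  [0,2,4,5,6,8,9]=21  [1,3,4,5,6,8,9]=35  [1,3,5,6,7,8,9]=105  [2,3,4,5,6,8,9]=35  [2,4,5,6,7,8,9]=105  [3,4,5,6,7,8,9]=140
  size 8 → [0,2,3,4,5,6,8,9]=56  [0,2,4,5,6,7,8,9]=168  [1,2,3,4,5,6,8,9]=70  [1,3,4,5,6,7,8,9]=280  [2,3,4,5,6,7,8,9]=280
  first=0(k) contributes 630
  first=1(j) contributes 504
  first=7(i) contributes 126
|[w]| = 1260

1260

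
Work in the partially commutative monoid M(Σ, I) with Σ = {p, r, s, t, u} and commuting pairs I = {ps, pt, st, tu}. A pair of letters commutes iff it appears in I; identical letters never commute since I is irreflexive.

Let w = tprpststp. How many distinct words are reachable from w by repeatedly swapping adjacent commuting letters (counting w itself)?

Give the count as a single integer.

180

drop 0:t onto floor
drop 1:p onto floor
drop 2:r onto {0:t, 1:p}
drop 3:p onto {2:r}
drop 4:s onto {2:r}
drop 5:t onto {2:r}
drop 6:s onto {4:s}
drop 7:t onto {5:t}
drop 8:p onto {3:p}
ground layer = {0:t, 1:p}
drop-orders for the pieces not yet dropped (sum over which currently-grounded one goes next):
  1 to go: {6} 1  {7} 1  {8} 1
  2 to go: {3,8} 1  {4,6} 1  {5,7} 1  {6,7} 2  {6,8} 2  {7,8} 2
  3 to go: {3,6,8} 3  {3,7,8} 3  {4,6,7} 3  {4,6,8} 3  {5,6,7} 3  {5,7,8} 3  {6,7,8} 6
  4 to go: {3,4,6,8} 6  {3,5,7,8} 6  {3,6,7,8} 12  {4,5,6,7} 6  {4,6,7,8} 12  {5,6,7,8} 12
  5 to go: {3,4,6,7,8} 30  {3,5,6,7,8} 30  {4,5,6,7,8} 30
  6 to go: {3,4,5,6,7,8} 90
  7 to go: {2,3,4,5,6,7,8} 90
  if 0:t drops first: 90 orders
  if 1:p drops first: 90 orders
heap linearizations: 180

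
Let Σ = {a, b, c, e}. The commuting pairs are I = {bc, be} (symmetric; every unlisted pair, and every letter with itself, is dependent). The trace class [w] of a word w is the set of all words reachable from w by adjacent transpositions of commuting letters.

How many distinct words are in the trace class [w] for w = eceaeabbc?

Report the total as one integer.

3

0(e) covers ∅
1(c) covers 0:e
2(e) covers 1:c
3(a) covers 2:e
4(e) covers 3:a
5(a) covers 4:e
6(b) covers 5:a
7(b) covers 6:b
8(c) covers 5:a
floor of heap: 0:e
completions by unplaced set U, small U first (add the entries for U minus each lowest piece of U):
  |U|=1: {7}:1  {8}:1
  |U|=2: {6,7}:1  {7,8}:2
  |U|=3: {6,7,8}:3
  |U|=4: {5,6,7,8}:3
  |U|=5: {4,5,6,7,8}:3
  |U|=6: {3,4,5,6,7,8}:3
  |U|=7: {2,3,4,5,6,7,8}:3
  start at 0(e): 3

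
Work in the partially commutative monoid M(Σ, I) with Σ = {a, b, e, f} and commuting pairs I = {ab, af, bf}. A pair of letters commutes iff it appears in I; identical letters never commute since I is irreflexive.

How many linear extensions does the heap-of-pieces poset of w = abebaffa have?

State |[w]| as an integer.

60

piece 0:a — minimal
piece 1:b — minimal
piece 2:e rests on {0:a, 1:b}
piece 3:b rests on {2:e}
piece 4:a rests on {2:e}
piece 5:f rests on {2:e}
piece 6:f rests on {5:f}
piece 7:a rests on {4:a}
minimal pieces: {0:a, 1:b}
ways to finish when only these pieces remain (= sum over removing one remaining piece with nothing left below it):
  1 left: {3}→1  {6}→1  {7}→1
  2 left: {3,6}→2  {3,7}→2  {4,7}→1  {5,6}→1  {6,7}→2
  3 left: {3,4,7}→3  {3,5,6}→3  {3,6,7}→6  {4,6,7}→3  {5,6,7}→3
  4 left: {3,4,6,7}→12  {3,5,6,7}→12  {4,5,6,7}→6
  5 left: {3,4,5,6,7}→30
  6 left: {2,3,4,5,6,7}→30
  placing 0:a first → 30 extensions
  placing 1:b first → 30 extensions
total linear extensions = 60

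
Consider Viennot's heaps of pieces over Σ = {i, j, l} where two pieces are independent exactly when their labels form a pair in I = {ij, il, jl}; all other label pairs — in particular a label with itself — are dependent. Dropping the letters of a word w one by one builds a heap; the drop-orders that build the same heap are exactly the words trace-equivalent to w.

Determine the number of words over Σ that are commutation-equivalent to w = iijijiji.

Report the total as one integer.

0(i) covers ∅
1(i) covers 0:i
2(j) covers ∅
3(i) covers 1:i
4(j) covers 2:j
5(i) covers 3:i
6(j) covers 4:j
7(i) covers 5:i
floor of heap: 0:i, 2:j
completions by unplaced set U, small U first (add the entries for U minus each lowest piece of U):
  |U|=1: {6}:1  {7}:1
  |U|=2: {4,6}:1  {5,7}:1  {6,7}:2
  |U|=3: {2,4,6}:1  {3,5,7}:1  {4,6,7}:3  {5,6,7}:3
  |U|=4: {1,3,5,7}:1  {2,4,6,7}:4  {3,5,6,7}:4  {4,5,6,7}:6
  |U|=5: {0,1,3,5,7}:1  {1,3,5,6,7}:5  {2,4,5,6,7}:10  {3,4,5,6,7}:10
  |U|=6: {0,1,3,5,6,7}:6  {1,3,4,5,6,7}:15  {2,3,4,5,6,7}:20
  start at 0(i): 35
  start at 2(j): 21
sum over floor = 56

56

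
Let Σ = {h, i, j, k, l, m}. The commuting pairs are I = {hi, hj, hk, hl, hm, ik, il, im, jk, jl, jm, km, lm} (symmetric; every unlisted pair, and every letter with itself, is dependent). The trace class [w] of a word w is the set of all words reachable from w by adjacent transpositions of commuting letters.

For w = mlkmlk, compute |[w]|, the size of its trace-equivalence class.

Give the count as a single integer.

15

#0=m has no predecessor
#1=l has no predecessor
#2=k depends on [1:l]
#3=m depends on [0:m]
#4=l depends on [2:k]
#5=k depends on [4:l]
sources: [0:m, 1:l]
N(rest) = Σ N(rest − s) over sources s of rest; N(one piece) = 1:
  size 1 → [3]=1  [5]=1
  size 2 → [0,3]=1  [3,5]=2  [4,5]=1
  size 3 → [0,3,5]=3  [2,4,5]=1  [3,4,5]=3
  size 4 → [0,3,4,5]=6  [1,2,4,5]=1  [2,3,4,5]=4
  first=0(m) contributes 5
  first=1(l) contributes 10
|[w]| = 15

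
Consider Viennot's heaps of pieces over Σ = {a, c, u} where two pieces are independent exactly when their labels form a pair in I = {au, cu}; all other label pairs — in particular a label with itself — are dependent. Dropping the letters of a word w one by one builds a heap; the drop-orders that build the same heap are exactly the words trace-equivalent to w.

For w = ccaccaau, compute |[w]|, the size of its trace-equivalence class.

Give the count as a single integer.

drop 0:c onto floor
drop 1:c onto {0:c}
drop 2:a onto {1:c}
drop 3:c onto {2:a}
drop 4:c onto {3:c}
drop 5:a onto {4:c}
drop 6:a onto {5:a}
drop 7:u onto floor
ground layer = {0:c, 7:u}
drop-orders for the pieces not yet dropped (sum over which currently-grounded one goes next):
  1 to go: {6} 1  {7} 1
  2 to go: {5,6} 1  {6,7} 2
  3 to go: {4,5,6} 1  {5,6,7} 3
  4 to go: {3,4,5,6} 1  {4,5,6,7} 4
  5 to go: {2,3,4,5,6} 1  {3,4,5,6,7} 5
  6 to go: {1,2,3,4,5,6} 1  {2,3,4,5,6,7} 6
  if 0:c drops first: 7 orders
  if 7:u drops first: 1 orders
heap linearizations: 8

8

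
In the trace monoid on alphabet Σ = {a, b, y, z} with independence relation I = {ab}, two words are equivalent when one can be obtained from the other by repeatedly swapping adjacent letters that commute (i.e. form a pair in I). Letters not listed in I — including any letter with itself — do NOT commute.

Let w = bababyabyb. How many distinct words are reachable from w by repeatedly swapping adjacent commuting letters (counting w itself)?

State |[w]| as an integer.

drop 0:b onto floor
drop 1:a onto floor
drop 2:b onto {0:b}
drop 3:a onto {1:a}
drop 4:b onto {2:b}
drop 5:y onto {3:a, 4:b}
drop 6:a onto {5:y}
drop 7:b onto {5:y}
drop 8:y onto {6:a, 7:b}
drop 9:b onto {8:y}
ground layer = {0:b, 1:a}
drop-orders for the pieces not yet dropped (sum over which currently-grounded one goes next):
  1 to go: {9} 1
  2 to go: {8,9} 1
  3 to go: {6,8,9} 1  {7,8,9} 1
  4 to go: {6,7,8,9} 2
  5 to go: {5,6,7,8,9} 2
  6 to go: {3,5,6,7,8,9} 2  {4,5,6,7,8,9} 2
  7 to go: {1,3,5,6,7,8,9} 2  {2,4,5,6,7,8,9} 2  {3,4,5,6,7,8,9} 4
  8 to go: {0,2,4,5,6,7,8,9} 2  {1,3,4,5,6,7,8,9} 6  {2,3,4,5,6,7,8,9} 6
  if 0:b drops first: 12 orders
  if 1:a drops first: 8 orders
heap linearizations: 20

20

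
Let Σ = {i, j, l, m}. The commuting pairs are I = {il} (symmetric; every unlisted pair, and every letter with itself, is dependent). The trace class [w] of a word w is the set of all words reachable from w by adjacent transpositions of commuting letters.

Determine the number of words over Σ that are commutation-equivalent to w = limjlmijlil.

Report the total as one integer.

6

0(l) covers ∅
1(i) covers ∅
2(m) covers 0:l, 1:i
3(j) covers 2:m
4(l) covers 3:j
5(m) covers 4:l
6(i) covers 5:m
7(j) covers 6:i
8(l) covers 7:j
9(i) covers 7:j
10(l) covers 8:l
floor of heap: 0:l, 1:i
completions by unplaced set U, small U first (add the entries for U minus each lowest piece of U):
  |U|=1: {9}:1  {10}:1
  |U|=2: {8,10}:1  {9,10}:2
  |U|=3: {8,9,10}:3
  |U|=4: {7,8,9,10}:3
  |U|=5: {6,7,8,9,10}:3
  |U|=6: {5,6,7,8,9,10}:3
  |U|=7: {4,5,6,7,8,9,10}:3
  |U|=8: {3,4,5,6,7,8,9,10}:3
  |U|=9: {2,3,4,5,6,7,8,9,10}:3
  start at 0(l): 3
  start at 1(i): 3
sum over floor = 6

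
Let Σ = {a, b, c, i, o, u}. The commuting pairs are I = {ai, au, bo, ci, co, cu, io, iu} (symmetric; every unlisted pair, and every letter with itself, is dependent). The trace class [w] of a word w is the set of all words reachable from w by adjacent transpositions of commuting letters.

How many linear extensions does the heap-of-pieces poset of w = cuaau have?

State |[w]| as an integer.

drop 0:c onto floor
drop 1:u onto floor
drop 2:a onto {0:c}
drop 3:a onto {2:a}
drop 4:u onto {1:u}
ground layer = {0:c, 1:u}
drop-orders for the pieces not yet dropped (sum over which currently-grounded one goes next):
  1 to go: {3} 1  {4} 1
  2 to go: {1,4} 1  {2,3} 1  {3,4} 2
  3 to go: {0,2,3} 1  {1,3,4} 3  {2,3,4} 3
  if 0:c drops first: 6 orders
  if 1:u drops first: 4 orders
heap linearizations: 10

10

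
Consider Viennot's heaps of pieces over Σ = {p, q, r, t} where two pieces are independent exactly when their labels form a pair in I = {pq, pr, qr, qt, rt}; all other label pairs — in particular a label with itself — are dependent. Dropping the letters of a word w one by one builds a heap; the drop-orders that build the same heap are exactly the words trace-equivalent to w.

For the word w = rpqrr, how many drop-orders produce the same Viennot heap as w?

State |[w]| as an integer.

piece 0:r — minimal
piece 1:p — minimal
piece 2:q — minimal
piece 3:r rests on {0:r}
piece 4:r rests on {3:r}
minimal pieces: {0:r, 1:p, 2:q}
ways to finish when only these pieces remain (= sum over removing one remaining piece with nothing left below it):
  1 left: {1}→1  {2}→1  {4}→1
  2 left: {1,2}→2  {1,4}→2  {2,4}→2  {3,4}→1
  3 left: {0,3,4}→1  {1,2,4}→6  {1,3,4}→3  {2,3,4}→3
  placing 0:r first → 12 extensions
  placing 1:p first → 4 extensions
  placing 2:q first → 4 extensions
total linear extensions = 20

20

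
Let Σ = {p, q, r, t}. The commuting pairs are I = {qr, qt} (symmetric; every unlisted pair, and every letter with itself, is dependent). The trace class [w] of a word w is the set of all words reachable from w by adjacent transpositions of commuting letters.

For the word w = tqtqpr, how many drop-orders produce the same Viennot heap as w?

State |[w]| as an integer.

0(t) covers ∅
1(q) covers ∅
2(t) covers 0:t
3(q) covers 1:q
4(p) covers 2:t, 3:q
5(r) covers 4:p
floor of heap: 0:t, 1:q
completions by unplaced set U, small U first (add the entries for U minus each lowest piece of U):
  |U|=1: {5}:1
  |U|=2: {4,5}:1
  |U|=3: {2,4,5}:1  {3,4,5}:1
  |U|=4: {0,2,4,5}:1  {1,3,4,5}:1  {2,3,4,5}:2
  start at 0(t): 3
  start at 1(q): 3
sum over floor = 6

6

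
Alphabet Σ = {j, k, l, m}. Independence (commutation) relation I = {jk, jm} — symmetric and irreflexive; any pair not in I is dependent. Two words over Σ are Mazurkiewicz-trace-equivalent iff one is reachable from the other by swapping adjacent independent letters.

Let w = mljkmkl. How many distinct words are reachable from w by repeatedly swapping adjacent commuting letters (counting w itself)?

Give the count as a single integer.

4

piece 0:m — minimal
piece 1:l rests on {0:m}
piece 2:j rests on {1:l}
piece 3:k rests on {1:l}
piece 4:m rests on {3:k}
piece 5:k rests on {4:m}
piece 6:l rests on {2:j, 5:k}
minimal pieces: {0:m}
ways to finish when only these pieces remain (= sum over removing one remaining piece with nothing left below it):
  1 left: {6}→1
  2 left: {2,6}→1  {5,6}→1
  3 left: {2,5,6}→2  {4,5,6}→1
  4 left: {2,4,5,6}→3  {3,4,5,6}→1
  5 left: {2,3,4,5,6}→4
  placing 0:m first → 4 extensions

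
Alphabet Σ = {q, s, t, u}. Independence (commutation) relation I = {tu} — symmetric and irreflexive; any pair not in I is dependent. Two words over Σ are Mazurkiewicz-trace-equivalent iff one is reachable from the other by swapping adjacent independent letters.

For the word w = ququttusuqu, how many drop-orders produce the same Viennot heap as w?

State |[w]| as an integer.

6

0(q) covers ∅
1(u) covers 0:q
2(q) covers 1:u
3(u) covers 2:q
4(t) covers 2:q
5(t) covers 4:t
6(u) covers 3:u
7(s) covers 5:t, 6:u
8(u) covers 7:s
9(q) covers 8:u
10(u) covers 9:q
floor of heap: 0:q
completions by unplaced set U, small U first (add the entries for U minus each lowest piece of U):
  |U|=1: {10}:1
  |U|=2: {9,10}:1
  |U|=3: {8,9,10}:1
  |U|=4: {7,8,9,10}:1
  |U|=5: {5,7,8,9,10}:1  {6,7,8,9,10}:1
  |U|=6: {3,6,7,8,9,10}:1  {4,5,7,8,9,10}:1  {5,6,7,8,9,10}:2
  |U|=7: {3,5,6,7,8,9,10}:3  {4,5,6,7,8,9,10}:3
  |U|=8: {3,4,5,6,7,8,9,10}:6
  |U|=9: {2,3,4,5,6,7,8,9,10}:6
  start at 0(q): 6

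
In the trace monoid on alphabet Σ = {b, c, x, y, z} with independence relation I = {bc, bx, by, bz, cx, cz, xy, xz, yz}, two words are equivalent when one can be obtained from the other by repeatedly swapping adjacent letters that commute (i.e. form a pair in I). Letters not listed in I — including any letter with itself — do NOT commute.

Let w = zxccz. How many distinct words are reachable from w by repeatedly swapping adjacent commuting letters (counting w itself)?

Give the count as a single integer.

30

#0=z has no predecessor
#1=x has no predecessor
#2=c has no predecessor
#3=c depends on [2:c]
#4=z depends on [0:z]
sources: [0:z, 1:x, 2:c]
N(rest) = Σ N(rest − s) over sources s of rest; N(one piece) = 1:
  size 1 → [1]=1  [3]=1  [4]=1
  size 2 → [0,4]=1  [1,3]=2  [1,4]=2  [2,3]=1  [3,4]=2
  size 3 → [0,1,4]=3  [0,3,4]=3  [1,2,3]=3  [1,3,4]=6  [2,3,4]=3
  first=0(z) contributes 12
  first=1(x) contributes 6
  first=2(c) contributes 12
|[w]| = 30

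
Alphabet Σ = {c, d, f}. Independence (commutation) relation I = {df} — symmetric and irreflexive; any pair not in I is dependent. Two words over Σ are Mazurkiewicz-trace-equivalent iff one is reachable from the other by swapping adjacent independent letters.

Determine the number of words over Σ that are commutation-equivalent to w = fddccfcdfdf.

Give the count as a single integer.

18

piece 0:f — minimal
piece 1:d — minimal
piece 2:d rests on {1:d}
piece 3:c rests on {0:f, 2:d}
piece 4:c rests on {3:c}
piece 5:f rests on {4:c}
piece 6:c rests on {5:f}
piece 7:d rests on {6:c}
piece 8:f rests on {6:c}
piece 9:d rests on {7:d}
piece 10:f rests on {8:f}
minimal pieces: {0:f, 1:d}
ways to finish when only these pieces remain (= sum over removing one remaining piece with nothing left below it):
  1 left: {9}→1  {10}→1
  2 left: {7,9}→1  {8,10}→1  {9,10}→2
  3 left: {7,9,10}→3  {8,9,10}→3
  4 left: {7,8,9,10}→6
  5 left: {6,7,8,9,10}→6
  6 left: {5,6,7,8,9,10}→6
  7 left: {4,5,6,7,8,9,10}→6
  8 left: {3,4,5,6,7,8,9,10}→6
  9 left: {0,3,4,5,6,7,8,9,10}→6  {2,3,4,5,6,7,8,9,10}→6
  placing 0:f first → 6 extensions
  placing 1:d first → 12 extensions
total linear extensions = 18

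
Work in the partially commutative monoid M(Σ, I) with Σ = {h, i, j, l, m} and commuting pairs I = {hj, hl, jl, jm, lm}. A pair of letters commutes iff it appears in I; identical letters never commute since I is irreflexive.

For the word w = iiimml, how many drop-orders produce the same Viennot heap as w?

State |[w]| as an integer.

3

#0=i has no predecessor
#1=i depends on [0:i]
#2=i depends on [1:i]
#3=m depends on [2:i]
#4=m depends on [3:m]
#5=l depends on [2:i]
sources: [0:i]
N(rest) = Σ N(rest − s) over sources s of rest; N(one piece) = 1:
  size 1 → [4]=1  [5]=1
  size 2 → [3,4]=1  [4,5]=2
  size 3 → [3,4,5]=3
  size 4 → [2,3,4,5]=3
  first=0(i) contributes 3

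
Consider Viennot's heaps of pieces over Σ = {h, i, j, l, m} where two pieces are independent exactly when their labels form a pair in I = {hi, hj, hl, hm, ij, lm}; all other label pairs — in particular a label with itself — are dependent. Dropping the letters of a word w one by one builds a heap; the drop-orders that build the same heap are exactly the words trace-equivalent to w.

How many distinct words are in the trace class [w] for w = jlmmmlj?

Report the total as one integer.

10

piece 0:j — minimal
piece 1:l rests on {0:j}
piece 2:m rests on {0:j}
piece 3:m rests on {2:m}
piece 4:m rests on {3:m}
piece 5:l rests on {1:l}
piece 6:j rests on {4:m, 5:l}
minimal pieces: {0:j}
ways to finish when only these pieces remain (= sum over removing one remaining piece with nothing left below it):
  1 left: {6}→1
  2 left: {4,6}→1  {5,6}→1
  3 left: {1,5,6}→1  {3,4,6}→1  {4,5,6}→2
  4 left: {1,4,5,6}→3  {2,3,4,6}→1  {3,4,5,6}→3
  5 left: {1,3,4,5,6}→6  {2,3,4,5,6}→4
  placing 0:j first → 10 extensions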